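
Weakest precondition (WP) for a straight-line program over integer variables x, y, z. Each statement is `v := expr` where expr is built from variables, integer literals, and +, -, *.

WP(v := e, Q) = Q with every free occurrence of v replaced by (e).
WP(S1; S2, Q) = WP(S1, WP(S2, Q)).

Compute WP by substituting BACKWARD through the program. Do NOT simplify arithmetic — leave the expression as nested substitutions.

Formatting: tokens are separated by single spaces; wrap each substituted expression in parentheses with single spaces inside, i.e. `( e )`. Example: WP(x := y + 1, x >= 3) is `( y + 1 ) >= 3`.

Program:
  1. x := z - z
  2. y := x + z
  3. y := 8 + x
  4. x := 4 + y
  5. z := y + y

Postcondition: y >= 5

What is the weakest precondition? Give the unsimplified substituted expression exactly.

Answer: ( 8 + ( z - z ) ) >= 5

Derivation:
post: y >= 5
stmt 5: z := y + y  -- replace 0 occurrence(s) of z with (y + y)
  => y >= 5
stmt 4: x := 4 + y  -- replace 0 occurrence(s) of x with (4 + y)
  => y >= 5
stmt 3: y := 8 + x  -- replace 1 occurrence(s) of y with (8 + x)
  => ( 8 + x ) >= 5
stmt 2: y := x + z  -- replace 0 occurrence(s) of y with (x + z)
  => ( 8 + x ) >= 5
stmt 1: x := z - z  -- replace 1 occurrence(s) of x with (z - z)
  => ( 8 + ( z - z ) ) >= 5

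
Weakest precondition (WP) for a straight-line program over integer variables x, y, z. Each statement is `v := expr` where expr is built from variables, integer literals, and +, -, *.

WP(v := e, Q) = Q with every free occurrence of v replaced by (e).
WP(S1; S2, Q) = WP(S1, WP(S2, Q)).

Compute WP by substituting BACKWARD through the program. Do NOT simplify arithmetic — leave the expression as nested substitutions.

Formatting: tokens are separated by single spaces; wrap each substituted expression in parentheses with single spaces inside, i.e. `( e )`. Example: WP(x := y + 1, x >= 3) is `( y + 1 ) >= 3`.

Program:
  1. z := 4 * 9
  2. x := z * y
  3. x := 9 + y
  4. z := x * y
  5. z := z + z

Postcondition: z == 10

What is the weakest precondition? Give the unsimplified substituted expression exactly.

post: z == 10
stmt 5: z := z + z  -- replace 1 occurrence(s) of z with (z + z)
  => ( z + z ) == 10
stmt 4: z := x * y  -- replace 2 occurrence(s) of z with (x * y)
  => ( ( x * y ) + ( x * y ) ) == 10
stmt 3: x := 9 + y  -- replace 2 occurrence(s) of x with (9 + y)
  => ( ( ( 9 + y ) * y ) + ( ( 9 + y ) * y ) ) == 10
stmt 2: x := z * y  -- replace 0 occurrence(s) of x with (z * y)
  => ( ( ( 9 + y ) * y ) + ( ( 9 + y ) * y ) ) == 10
stmt 1: z := 4 * 9  -- replace 0 occurrence(s) of z with (4 * 9)
  => ( ( ( 9 + y ) * y ) + ( ( 9 + y ) * y ) ) == 10

Answer: ( ( ( 9 + y ) * y ) + ( ( 9 + y ) * y ) ) == 10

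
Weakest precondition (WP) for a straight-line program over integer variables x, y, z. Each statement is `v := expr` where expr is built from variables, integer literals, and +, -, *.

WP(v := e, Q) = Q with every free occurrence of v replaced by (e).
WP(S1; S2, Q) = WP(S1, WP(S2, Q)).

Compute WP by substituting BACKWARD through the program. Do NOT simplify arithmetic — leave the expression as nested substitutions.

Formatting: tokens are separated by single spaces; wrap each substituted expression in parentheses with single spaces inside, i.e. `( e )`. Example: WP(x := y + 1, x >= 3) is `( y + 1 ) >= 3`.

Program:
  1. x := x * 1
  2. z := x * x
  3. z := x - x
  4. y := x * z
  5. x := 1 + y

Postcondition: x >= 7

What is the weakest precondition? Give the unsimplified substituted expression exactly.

post: x >= 7
stmt 5: x := 1 + y  -- replace 1 occurrence(s) of x with (1 + y)
  => ( 1 + y ) >= 7
stmt 4: y := x * z  -- replace 1 occurrence(s) of y with (x * z)
  => ( 1 + ( x * z ) ) >= 7
stmt 3: z := x - x  -- replace 1 occurrence(s) of z with (x - x)
  => ( 1 + ( x * ( x - x ) ) ) >= 7
stmt 2: z := x * x  -- replace 0 occurrence(s) of z with (x * x)
  => ( 1 + ( x * ( x - x ) ) ) >= 7
stmt 1: x := x * 1  -- replace 3 occurrence(s) of x with (x * 1)
  => ( 1 + ( ( x * 1 ) * ( ( x * 1 ) - ( x * 1 ) ) ) ) >= 7

Answer: ( 1 + ( ( x * 1 ) * ( ( x * 1 ) - ( x * 1 ) ) ) ) >= 7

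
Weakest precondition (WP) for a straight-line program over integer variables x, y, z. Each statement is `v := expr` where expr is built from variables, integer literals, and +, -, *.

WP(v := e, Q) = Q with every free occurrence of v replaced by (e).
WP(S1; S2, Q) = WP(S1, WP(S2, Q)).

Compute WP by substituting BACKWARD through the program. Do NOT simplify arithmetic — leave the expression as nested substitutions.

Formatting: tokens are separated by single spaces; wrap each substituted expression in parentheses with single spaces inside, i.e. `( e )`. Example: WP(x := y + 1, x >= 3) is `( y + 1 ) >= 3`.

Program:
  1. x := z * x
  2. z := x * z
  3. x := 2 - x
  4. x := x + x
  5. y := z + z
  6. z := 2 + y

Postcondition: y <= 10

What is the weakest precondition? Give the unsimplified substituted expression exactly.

post: y <= 10
stmt 6: z := 2 + y  -- replace 0 occurrence(s) of z with (2 + y)
  => y <= 10
stmt 5: y := z + z  -- replace 1 occurrence(s) of y with (z + z)
  => ( z + z ) <= 10
stmt 4: x := x + x  -- replace 0 occurrence(s) of x with (x + x)
  => ( z + z ) <= 10
stmt 3: x := 2 - x  -- replace 0 occurrence(s) of x with (2 - x)
  => ( z + z ) <= 10
stmt 2: z := x * z  -- replace 2 occurrence(s) of z with (x * z)
  => ( ( x * z ) + ( x * z ) ) <= 10
stmt 1: x := z * x  -- replace 2 occurrence(s) of x with (z * x)
  => ( ( ( z * x ) * z ) + ( ( z * x ) * z ) ) <= 10

Answer: ( ( ( z * x ) * z ) + ( ( z * x ) * z ) ) <= 10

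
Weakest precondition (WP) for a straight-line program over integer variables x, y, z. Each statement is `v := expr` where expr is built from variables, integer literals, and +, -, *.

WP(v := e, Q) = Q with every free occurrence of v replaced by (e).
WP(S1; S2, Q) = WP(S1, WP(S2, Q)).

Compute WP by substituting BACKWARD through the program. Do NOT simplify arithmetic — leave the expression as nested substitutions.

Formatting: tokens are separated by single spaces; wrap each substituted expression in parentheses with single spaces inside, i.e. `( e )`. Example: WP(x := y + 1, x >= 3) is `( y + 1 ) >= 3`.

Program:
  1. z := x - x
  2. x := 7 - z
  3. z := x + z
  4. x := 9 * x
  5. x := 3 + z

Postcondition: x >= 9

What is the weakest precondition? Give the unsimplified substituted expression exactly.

Answer: ( 3 + ( ( 7 - ( x - x ) ) + ( x - x ) ) ) >= 9

Derivation:
post: x >= 9
stmt 5: x := 3 + z  -- replace 1 occurrence(s) of x with (3 + z)
  => ( 3 + z ) >= 9
stmt 4: x := 9 * x  -- replace 0 occurrence(s) of x with (9 * x)
  => ( 3 + z ) >= 9
stmt 3: z := x + z  -- replace 1 occurrence(s) of z with (x + z)
  => ( 3 + ( x + z ) ) >= 9
stmt 2: x := 7 - z  -- replace 1 occurrence(s) of x with (7 - z)
  => ( 3 + ( ( 7 - z ) + z ) ) >= 9
stmt 1: z := x - x  -- replace 2 occurrence(s) of z with (x - x)
  => ( 3 + ( ( 7 - ( x - x ) ) + ( x - x ) ) ) >= 9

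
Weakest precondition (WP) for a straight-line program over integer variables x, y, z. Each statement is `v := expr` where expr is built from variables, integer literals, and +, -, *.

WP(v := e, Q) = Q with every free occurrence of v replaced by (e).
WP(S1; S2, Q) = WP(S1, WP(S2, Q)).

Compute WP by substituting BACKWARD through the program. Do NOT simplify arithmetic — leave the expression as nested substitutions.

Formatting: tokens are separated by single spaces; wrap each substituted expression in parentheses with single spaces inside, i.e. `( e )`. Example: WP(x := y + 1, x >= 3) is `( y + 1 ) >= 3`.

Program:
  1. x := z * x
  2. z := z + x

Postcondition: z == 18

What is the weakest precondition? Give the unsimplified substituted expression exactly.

Answer: ( z + ( z * x ) ) == 18

Derivation:
post: z == 18
stmt 2: z := z + x  -- replace 1 occurrence(s) of z with (z + x)
  => ( z + x ) == 18
stmt 1: x := z * x  -- replace 1 occurrence(s) of x with (z * x)
  => ( z + ( z * x ) ) == 18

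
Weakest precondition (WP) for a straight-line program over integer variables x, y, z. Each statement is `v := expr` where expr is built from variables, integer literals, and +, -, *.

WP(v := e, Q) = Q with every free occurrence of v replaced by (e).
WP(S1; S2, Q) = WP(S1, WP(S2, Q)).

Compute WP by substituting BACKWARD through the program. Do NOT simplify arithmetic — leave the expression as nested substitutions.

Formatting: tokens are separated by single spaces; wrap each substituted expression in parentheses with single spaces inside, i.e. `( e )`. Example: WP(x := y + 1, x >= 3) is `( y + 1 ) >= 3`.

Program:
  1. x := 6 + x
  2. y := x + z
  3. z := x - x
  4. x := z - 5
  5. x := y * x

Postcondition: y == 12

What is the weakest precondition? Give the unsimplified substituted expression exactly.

Answer: ( ( 6 + x ) + z ) == 12

Derivation:
post: y == 12
stmt 5: x := y * x  -- replace 0 occurrence(s) of x with (y * x)
  => y == 12
stmt 4: x := z - 5  -- replace 0 occurrence(s) of x with (z - 5)
  => y == 12
stmt 3: z := x - x  -- replace 0 occurrence(s) of z with (x - x)
  => y == 12
stmt 2: y := x + z  -- replace 1 occurrence(s) of y with (x + z)
  => ( x + z ) == 12
stmt 1: x := 6 + x  -- replace 1 occurrence(s) of x with (6 + x)
  => ( ( 6 + x ) + z ) == 12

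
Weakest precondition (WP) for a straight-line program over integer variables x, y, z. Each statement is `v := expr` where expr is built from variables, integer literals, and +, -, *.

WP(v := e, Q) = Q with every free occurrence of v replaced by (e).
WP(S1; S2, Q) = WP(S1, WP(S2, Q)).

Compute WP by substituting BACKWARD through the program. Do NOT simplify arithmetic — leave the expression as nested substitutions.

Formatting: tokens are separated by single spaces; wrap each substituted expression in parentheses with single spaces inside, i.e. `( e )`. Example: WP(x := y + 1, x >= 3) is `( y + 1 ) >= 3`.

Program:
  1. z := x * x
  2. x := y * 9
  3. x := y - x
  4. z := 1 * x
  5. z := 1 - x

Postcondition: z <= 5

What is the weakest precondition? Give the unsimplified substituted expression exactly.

Answer: ( 1 - ( y - ( y * 9 ) ) ) <= 5

Derivation:
post: z <= 5
stmt 5: z := 1 - x  -- replace 1 occurrence(s) of z with (1 - x)
  => ( 1 - x ) <= 5
stmt 4: z := 1 * x  -- replace 0 occurrence(s) of z with (1 * x)
  => ( 1 - x ) <= 5
stmt 3: x := y - x  -- replace 1 occurrence(s) of x with (y - x)
  => ( 1 - ( y - x ) ) <= 5
stmt 2: x := y * 9  -- replace 1 occurrence(s) of x with (y * 9)
  => ( 1 - ( y - ( y * 9 ) ) ) <= 5
stmt 1: z := x * x  -- replace 0 occurrence(s) of z with (x * x)
  => ( 1 - ( y - ( y * 9 ) ) ) <= 5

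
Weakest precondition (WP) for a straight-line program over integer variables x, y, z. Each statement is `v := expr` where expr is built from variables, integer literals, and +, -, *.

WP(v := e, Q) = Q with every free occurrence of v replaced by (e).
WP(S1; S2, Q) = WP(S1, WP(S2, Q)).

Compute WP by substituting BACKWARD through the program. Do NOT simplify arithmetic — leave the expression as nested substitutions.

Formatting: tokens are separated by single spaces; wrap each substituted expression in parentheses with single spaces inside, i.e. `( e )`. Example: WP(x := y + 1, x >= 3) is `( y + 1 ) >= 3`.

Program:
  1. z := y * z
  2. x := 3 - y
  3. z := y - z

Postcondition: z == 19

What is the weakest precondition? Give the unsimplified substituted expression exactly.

Answer: ( y - ( y * z ) ) == 19

Derivation:
post: z == 19
stmt 3: z := y - z  -- replace 1 occurrence(s) of z with (y - z)
  => ( y - z ) == 19
stmt 2: x := 3 - y  -- replace 0 occurrence(s) of x with (3 - y)
  => ( y - z ) == 19
stmt 1: z := y * z  -- replace 1 occurrence(s) of z with (y * z)
  => ( y - ( y * z ) ) == 19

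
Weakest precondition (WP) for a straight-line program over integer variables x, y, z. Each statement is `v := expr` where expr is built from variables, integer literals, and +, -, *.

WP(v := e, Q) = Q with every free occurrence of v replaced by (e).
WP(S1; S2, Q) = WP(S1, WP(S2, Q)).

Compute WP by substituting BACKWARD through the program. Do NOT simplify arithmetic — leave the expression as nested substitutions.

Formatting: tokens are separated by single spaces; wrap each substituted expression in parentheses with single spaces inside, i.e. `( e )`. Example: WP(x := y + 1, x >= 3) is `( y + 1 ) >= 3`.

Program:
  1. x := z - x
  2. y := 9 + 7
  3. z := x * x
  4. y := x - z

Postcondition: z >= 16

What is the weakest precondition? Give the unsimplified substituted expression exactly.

post: z >= 16
stmt 4: y := x - z  -- replace 0 occurrence(s) of y with (x - z)
  => z >= 16
stmt 3: z := x * x  -- replace 1 occurrence(s) of z with (x * x)
  => ( x * x ) >= 16
stmt 2: y := 9 + 7  -- replace 0 occurrence(s) of y with (9 + 7)
  => ( x * x ) >= 16
stmt 1: x := z - x  -- replace 2 occurrence(s) of x with (z - x)
  => ( ( z - x ) * ( z - x ) ) >= 16

Answer: ( ( z - x ) * ( z - x ) ) >= 16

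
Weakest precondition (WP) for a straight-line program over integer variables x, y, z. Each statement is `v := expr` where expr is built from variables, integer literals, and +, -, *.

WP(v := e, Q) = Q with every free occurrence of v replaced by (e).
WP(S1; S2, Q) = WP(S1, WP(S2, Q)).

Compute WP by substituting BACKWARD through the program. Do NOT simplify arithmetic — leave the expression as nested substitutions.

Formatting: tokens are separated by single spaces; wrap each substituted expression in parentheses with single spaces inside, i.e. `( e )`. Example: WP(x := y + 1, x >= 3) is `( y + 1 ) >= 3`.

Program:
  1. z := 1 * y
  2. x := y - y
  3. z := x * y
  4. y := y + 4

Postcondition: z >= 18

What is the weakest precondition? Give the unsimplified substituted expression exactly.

post: z >= 18
stmt 4: y := y + 4  -- replace 0 occurrence(s) of y with (y + 4)
  => z >= 18
stmt 3: z := x * y  -- replace 1 occurrence(s) of z with (x * y)
  => ( x * y ) >= 18
stmt 2: x := y - y  -- replace 1 occurrence(s) of x with (y - y)
  => ( ( y - y ) * y ) >= 18
stmt 1: z := 1 * y  -- replace 0 occurrence(s) of z with (1 * y)
  => ( ( y - y ) * y ) >= 18

Answer: ( ( y - y ) * y ) >= 18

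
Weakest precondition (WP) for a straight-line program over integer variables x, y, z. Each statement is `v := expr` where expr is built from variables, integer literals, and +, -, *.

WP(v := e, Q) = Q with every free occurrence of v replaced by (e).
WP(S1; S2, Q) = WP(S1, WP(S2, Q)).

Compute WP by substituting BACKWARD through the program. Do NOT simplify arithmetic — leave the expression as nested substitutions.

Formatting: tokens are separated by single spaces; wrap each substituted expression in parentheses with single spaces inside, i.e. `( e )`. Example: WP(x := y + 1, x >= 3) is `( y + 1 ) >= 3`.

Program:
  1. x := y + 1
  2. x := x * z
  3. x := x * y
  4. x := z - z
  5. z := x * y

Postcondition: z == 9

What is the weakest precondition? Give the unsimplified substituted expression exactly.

post: z == 9
stmt 5: z := x * y  -- replace 1 occurrence(s) of z with (x * y)
  => ( x * y ) == 9
stmt 4: x := z - z  -- replace 1 occurrence(s) of x with (z - z)
  => ( ( z - z ) * y ) == 9
stmt 3: x := x * y  -- replace 0 occurrence(s) of x with (x * y)
  => ( ( z - z ) * y ) == 9
stmt 2: x := x * z  -- replace 0 occurrence(s) of x with (x * z)
  => ( ( z - z ) * y ) == 9
stmt 1: x := y + 1  -- replace 0 occurrence(s) of x with (y + 1)
  => ( ( z - z ) * y ) == 9

Answer: ( ( z - z ) * y ) == 9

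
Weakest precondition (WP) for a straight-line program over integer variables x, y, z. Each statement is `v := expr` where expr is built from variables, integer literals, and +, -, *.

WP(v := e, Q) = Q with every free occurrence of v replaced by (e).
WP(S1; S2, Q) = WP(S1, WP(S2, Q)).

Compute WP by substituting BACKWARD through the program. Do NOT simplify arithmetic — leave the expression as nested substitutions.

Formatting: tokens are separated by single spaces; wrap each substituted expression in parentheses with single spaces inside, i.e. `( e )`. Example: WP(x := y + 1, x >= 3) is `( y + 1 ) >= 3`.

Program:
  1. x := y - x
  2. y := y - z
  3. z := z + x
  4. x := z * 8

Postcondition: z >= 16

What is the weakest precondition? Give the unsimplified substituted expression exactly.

Answer: ( z + ( y - x ) ) >= 16

Derivation:
post: z >= 16
stmt 4: x := z * 8  -- replace 0 occurrence(s) of x with (z * 8)
  => z >= 16
stmt 3: z := z + x  -- replace 1 occurrence(s) of z with (z + x)
  => ( z + x ) >= 16
stmt 2: y := y - z  -- replace 0 occurrence(s) of y with (y - z)
  => ( z + x ) >= 16
stmt 1: x := y - x  -- replace 1 occurrence(s) of x with (y - x)
  => ( z + ( y - x ) ) >= 16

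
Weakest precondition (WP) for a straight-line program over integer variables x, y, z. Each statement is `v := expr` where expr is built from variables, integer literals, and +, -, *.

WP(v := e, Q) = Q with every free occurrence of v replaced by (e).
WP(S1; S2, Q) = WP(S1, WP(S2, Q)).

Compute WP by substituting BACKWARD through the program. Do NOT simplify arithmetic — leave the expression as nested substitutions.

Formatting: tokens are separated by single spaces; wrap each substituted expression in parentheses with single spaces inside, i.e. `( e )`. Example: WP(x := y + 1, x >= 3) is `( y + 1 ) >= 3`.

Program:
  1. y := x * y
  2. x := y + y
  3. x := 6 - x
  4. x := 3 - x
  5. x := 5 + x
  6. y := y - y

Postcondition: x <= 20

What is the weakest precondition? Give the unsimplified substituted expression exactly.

Answer: ( 5 + ( 3 - ( 6 - ( ( x * y ) + ( x * y ) ) ) ) ) <= 20

Derivation:
post: x <= 20
stmt 6: y := y - y  -- replace 0 occurrence(s) of y with (y - y)
  => x <= 20
stmt 5: x := 5 + x  -- replace 1 occurrence(s) of x with (5 + x)
  => ( 5 + x ) <= 20
stmt 4: x := 3 - x  -- replace 1 occurrence(s) of x with (3 - x)
  => ( 5 + ( 3 - x ) ) <= 20
stmt 3: x := 6 - x  -- replace 1 occurrence(s) of x with (6 - x)
  => ( 5 + ( 3 - ( 6 - x ) ) ) <= 20
stmt 2: x := y + y  -- replace 1 occurrence(s) of x with (y + y)
  => ( 5 + ( 3 - ( 6 - ( y + y ) ) ) ) <= 20
stmt 1: y := x * y  -- replace 2 occurrence(s) of y with (x * y)
  => ( 5 + ( 3 - ( 6 - ( ( x * y ) + ( x * y ) ) ) ) ) <= 20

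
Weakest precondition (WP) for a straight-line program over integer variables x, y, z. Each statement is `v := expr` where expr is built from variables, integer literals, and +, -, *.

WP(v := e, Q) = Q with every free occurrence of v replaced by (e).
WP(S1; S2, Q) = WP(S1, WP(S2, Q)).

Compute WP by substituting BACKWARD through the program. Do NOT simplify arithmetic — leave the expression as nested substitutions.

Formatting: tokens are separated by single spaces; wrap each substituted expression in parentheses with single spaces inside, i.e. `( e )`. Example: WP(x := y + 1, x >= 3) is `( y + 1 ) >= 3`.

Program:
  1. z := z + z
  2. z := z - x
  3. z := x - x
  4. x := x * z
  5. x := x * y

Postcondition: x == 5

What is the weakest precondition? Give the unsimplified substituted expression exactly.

post: x == 5
stmt 5: x := x * y  -- replace 1 occurrence(s) of x with (x * y)
  => ( x * y ) == 5
stmt 4: x := x * z  -- replace 1 occurrence(s) of x with (x * z)
  => ( ( x * z ) * y ) == 5
stmt 3: z := x - x  -- replace 1 occurrence(s) of z with (x - x)
  => ( ( x * ( x - x ) ) * y ) == 5
stmt 2: z := z - x  -- replace 0 occurrence(s) of z with (z - x)
  => ( ( x * ( x - x ) ) * y ) == 5
stmt 1: z := z + z  -- replace 0 occurrence(s) of z with (z + z)
  => ( ( x * ( x - x ) ) * y ) == 5

Answer: ( ( x * ( x - x ) ) * y ) == 5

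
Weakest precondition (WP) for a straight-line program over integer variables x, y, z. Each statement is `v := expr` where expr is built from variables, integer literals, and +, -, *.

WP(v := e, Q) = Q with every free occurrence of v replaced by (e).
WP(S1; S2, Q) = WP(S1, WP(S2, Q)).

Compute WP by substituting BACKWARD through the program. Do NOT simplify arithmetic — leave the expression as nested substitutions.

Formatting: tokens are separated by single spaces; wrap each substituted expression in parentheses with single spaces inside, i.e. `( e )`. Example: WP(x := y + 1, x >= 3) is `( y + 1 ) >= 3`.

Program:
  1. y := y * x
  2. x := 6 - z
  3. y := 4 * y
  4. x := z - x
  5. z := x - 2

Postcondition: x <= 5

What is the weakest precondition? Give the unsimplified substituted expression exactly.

Answer: ( z - ( 6 - z ) ) <= 5

Derivation:
post: x <= 5
stmt 5: z := x - 2  -- replace 0 occurrence(s) of z with (x - 2)
  => x <= 5
stmt 4: x := z - x  -- replace 1 occurrence(s) of x with (z - x)
  => ( z - x ) <= 5
stmt 3: y := 4 * y  -- replace 0 occurrence(s) of y with (4 * y)
  => ( z - x ) <= 5
stmt 2: x := 6 - z  -- replace 1 occurrence(s) of x with (6 - z)
  => ( z - ( 6 - z ) ) <= 5
stmt 1: y := y * x  -- replace 0 occurrence(s) of y with (y * x)
  => ( z - ( 6 - z ) ) <= 5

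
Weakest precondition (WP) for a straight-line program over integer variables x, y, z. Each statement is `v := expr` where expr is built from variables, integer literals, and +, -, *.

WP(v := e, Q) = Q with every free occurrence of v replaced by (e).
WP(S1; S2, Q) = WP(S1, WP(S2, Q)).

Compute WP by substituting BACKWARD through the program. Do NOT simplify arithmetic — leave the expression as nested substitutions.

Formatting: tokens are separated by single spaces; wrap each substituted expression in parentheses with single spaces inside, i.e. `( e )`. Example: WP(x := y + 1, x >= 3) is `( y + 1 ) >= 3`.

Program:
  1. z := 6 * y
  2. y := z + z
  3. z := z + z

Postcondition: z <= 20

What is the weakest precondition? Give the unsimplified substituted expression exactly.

Answer: ( ( 6 * y ) + ( 6 * y ) ) <= 20

Derivation:
post: z <= 20
stmt 3: z := z + z  -- replace 1 occurrence(s) of z with (z + z)
  => ( z + z ) <= 20
stmt 2: y := z + z  -- replace 0 occurrence(s) of y with (z + z)
  => ( z + z ) <= 20
stmt 1: z := 6 * y  -- replace 2 occurrence(s) of z with (6 * y)
  => ( ( 6 * y ) + ( 6 * y ) ) <= 20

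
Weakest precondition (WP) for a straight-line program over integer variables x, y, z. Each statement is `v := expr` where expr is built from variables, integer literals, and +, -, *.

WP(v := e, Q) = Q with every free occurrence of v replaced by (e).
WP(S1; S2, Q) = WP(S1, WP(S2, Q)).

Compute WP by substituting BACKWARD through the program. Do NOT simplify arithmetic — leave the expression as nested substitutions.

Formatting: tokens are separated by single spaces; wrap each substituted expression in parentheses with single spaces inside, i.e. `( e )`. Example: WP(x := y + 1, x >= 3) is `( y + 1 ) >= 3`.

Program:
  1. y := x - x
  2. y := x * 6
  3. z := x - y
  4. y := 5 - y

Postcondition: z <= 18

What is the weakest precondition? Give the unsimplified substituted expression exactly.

Answer: ( x - ( x * 6 ) ) <= 18

Derivation:
post: z <= 18
stmt 4: y := 5 - y  -- replace 0 occurrence(s) of y with (5 - y)
  => z <= 18
stmt 3: z := x - y  -- replace 1 occurrence(s) of z with (x - y)
  => ( x - y ) <= 18
stmt 2: y := x * 6  -- replace 1 occurrence(s) of y with (x * 6)
  => ( x - ( x * 6 ) ) <= 18
stmt 1: y := x - x  -- replace 0 occurrence(s) of y with (x - x)
  => ( x - ( x * 6 ) ) <= 18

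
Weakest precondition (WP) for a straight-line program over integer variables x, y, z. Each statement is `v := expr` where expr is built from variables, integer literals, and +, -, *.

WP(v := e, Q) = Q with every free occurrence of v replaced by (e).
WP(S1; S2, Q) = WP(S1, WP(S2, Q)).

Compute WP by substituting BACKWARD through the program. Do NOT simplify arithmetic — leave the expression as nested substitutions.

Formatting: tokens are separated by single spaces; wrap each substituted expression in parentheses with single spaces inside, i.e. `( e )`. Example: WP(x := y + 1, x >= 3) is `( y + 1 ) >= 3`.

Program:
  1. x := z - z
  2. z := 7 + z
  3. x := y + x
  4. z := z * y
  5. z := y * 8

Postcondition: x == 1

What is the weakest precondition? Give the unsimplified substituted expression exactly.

post: x == 1
stmt 5: z := y * 8  -- replace 0 occurrence(s) of z with (y * 8)
  => x == 1
stmt 4: z := z * y  -- replace 0 occurrence(s) of z with (z * y)
  => x == 1
stmt 3: x := y + x  -- replace 1 occurrence(s) of x with (y + x)
  => ( y + x ) == 1
stmt 2: z := 7 + z  -- replace 0 occurrence(s) of z with (7 + z)
  => ( y + x ) == 1
stmt 1: x := z - z  -- replace 1 occurrence(s) of x with (z - z)
  => ( y + ( z - z ) ) == 1

Answer: ( y + ( z - z ) ) == 1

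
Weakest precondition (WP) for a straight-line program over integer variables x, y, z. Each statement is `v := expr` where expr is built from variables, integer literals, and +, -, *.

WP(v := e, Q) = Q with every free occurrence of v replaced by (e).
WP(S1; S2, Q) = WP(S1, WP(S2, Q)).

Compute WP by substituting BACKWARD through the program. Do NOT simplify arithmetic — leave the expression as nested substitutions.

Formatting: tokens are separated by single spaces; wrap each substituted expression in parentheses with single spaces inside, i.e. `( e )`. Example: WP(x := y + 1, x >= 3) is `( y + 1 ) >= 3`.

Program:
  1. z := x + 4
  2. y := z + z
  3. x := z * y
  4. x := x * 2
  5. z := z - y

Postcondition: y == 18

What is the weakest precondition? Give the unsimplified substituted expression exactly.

Answer: ( ( x + 4 ) + ( x + 4 ) ) == 18

Derivation:
post: y == 18
stmt 5: z := z - y  -- replace 0 occurrence(s) of z with (z - y)
  => y == 18
stmt 4: x := x * 2  -- replace 0 occurrence(s) of x with (x * 2)
  => y == 18
stmt 3: x := z * y  -- replace 0 occurrence(s) of x with (z * y)
  => y == 18
stmt 2: y := z + z  -- replace 1 occurrence(s) of y with (z + z)
  => ( z + z ) == 18
stmt 1: z := x + 4  -- replace 2 occurrence(s) of z with (x + 4)
  => ( ( x + 4 ) + ( x + 4 ) ) == 18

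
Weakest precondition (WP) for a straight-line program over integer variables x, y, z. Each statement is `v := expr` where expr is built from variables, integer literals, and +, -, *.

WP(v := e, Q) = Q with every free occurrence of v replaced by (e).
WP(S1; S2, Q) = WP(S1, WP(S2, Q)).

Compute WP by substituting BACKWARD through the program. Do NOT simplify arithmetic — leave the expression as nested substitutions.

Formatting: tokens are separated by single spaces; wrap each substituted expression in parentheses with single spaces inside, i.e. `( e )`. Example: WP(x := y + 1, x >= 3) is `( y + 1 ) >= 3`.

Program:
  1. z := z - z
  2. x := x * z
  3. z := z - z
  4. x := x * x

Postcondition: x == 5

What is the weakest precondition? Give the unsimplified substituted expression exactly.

Answer: ( ( x * ( z - z ) ) * ( x * ( z - z ) ) ) == 5

Derivation:
post: x == 5
stmt 4: x := x * x  -- replace 1 occurrence(s) of x with (x * x)
  => ( x * x ) == 5
stmt 3: z := z - z  -- replace 0 occurrence(s) of z with (z - z)
  => ( x * x ) == 5
stmt 2: x := x * z  -- replace 2 occurrence(s) of x with (x * z)
  => ( ( x * z ) * ( x * z ) ) == 5
stmt 1: z := z - z  -- replace 2 occurrence(s) of z with (z - z)
  => ( ( x * ( z - z ) ) * ( x * ( z - z ) ) ) == 5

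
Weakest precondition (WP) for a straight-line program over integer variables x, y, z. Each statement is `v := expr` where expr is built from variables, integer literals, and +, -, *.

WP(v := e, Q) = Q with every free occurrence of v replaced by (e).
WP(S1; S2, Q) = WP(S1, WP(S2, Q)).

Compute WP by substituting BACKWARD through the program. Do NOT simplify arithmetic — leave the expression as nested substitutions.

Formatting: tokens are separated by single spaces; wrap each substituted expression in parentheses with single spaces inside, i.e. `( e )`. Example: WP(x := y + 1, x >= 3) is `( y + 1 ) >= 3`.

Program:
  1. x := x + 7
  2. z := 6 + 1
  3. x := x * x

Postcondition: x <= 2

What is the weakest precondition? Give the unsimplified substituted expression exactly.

Answer: ( ( x + 7 ) * ( x + 7 ) ) <= 2

Derivation:
post: x <= 2
stmt 3: x := x * x  -- replace 1 occurrence(s) of x with (x * x)
  => ( x * x ) <= 2
stmt 2: z := 6 + 1  -- replace 0 occurrence(s) of z with (6 + 1)
  => ( x * x ) <= 2
stmt 1: x := x + 7  -- replace 2 occurrence(s) of x with (x + 7)
  => ( ( x + 7 ) * ( x + 7 ) ) <= 2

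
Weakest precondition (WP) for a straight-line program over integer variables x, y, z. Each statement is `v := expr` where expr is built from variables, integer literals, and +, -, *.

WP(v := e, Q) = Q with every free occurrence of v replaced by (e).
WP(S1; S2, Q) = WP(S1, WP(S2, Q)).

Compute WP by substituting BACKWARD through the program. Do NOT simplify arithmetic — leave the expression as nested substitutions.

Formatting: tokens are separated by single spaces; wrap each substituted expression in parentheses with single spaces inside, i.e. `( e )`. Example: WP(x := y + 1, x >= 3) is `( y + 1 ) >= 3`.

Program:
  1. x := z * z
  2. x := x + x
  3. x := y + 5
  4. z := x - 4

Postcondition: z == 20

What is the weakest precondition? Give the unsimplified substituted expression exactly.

Answer: ( ( y + 5 ) - 4 ) == 20

Derivation:
post: z == 20
stmt 4: z := x - 4  -- replace 1 occurrence(s) of z with (x - 4)
  => ( x - 4 ) == 20
stmt 3: x := y + 5  -- replace 1 occurrence(s) of x with (y + 5)
  => ( ( y + 5 ) - 4 ) == 20
stmt 2: x := x + x  -- replace 0 occurrence(s) of x with (x + x)
  => ( ( y + 5 ) - 4 ) == 20
stmt 1: x := z * z  -- replace 0 occurrence(s) of x with (z * z)
  => ( ( y + 5 ) - 4 ) == 20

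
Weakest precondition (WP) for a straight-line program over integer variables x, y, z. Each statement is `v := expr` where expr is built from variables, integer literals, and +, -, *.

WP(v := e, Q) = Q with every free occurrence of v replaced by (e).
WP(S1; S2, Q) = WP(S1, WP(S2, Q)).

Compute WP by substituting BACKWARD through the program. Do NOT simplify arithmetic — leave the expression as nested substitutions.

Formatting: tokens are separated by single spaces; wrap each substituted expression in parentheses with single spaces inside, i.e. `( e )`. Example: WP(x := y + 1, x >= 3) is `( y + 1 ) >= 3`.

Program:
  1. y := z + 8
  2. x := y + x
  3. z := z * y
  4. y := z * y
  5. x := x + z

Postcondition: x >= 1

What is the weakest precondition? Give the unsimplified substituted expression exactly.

post: x >= 1
stmt 5: x := x + z  -- replace 1 occurrence(s) of x with (x + z)
  => ( x + z ) >= 1
stmt 4: y := z * y  -- replace 0 occurrence(s) of y with (z * y)
  => ( x + z ) >= 1
stmt 3: z := z * y  -- replace 1 occurrence(s) of z with (z * y)
  => ( x + ( z * y ) ) >= 1
stmt 2: x := y + x  -- replace 1 occurrence(s) of x with (y + x)
  => ( ( y + x ) + ( z * y ) ) >= 1
stmt 1: y := z + 8  -- replace 2 occurrence(s) of y with (z + 8)
  => ( ( ( z + 8 ) + x ) + ( z * ( z + 8 ) ) ) >= 1

Answer: ( ( ( z + 8 ) + x ) + ( z * ( z + 8 ) ) ) >= 1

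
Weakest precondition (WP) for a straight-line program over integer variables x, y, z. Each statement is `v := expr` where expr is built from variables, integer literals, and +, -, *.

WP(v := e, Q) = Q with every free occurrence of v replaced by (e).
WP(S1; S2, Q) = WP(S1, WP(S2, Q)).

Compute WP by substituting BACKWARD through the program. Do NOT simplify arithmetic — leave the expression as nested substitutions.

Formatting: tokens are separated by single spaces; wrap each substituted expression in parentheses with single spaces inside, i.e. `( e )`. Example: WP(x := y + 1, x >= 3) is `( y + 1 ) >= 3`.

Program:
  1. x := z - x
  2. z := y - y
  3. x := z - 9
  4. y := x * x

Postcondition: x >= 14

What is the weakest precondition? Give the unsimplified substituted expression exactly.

post: x >= 14
stmt 4: y := x * x  -- replace 0 occurrence(s) of y with (x * x)
  => x >= 14
stmt 3: x := z - 9  -- replace 1 occurrence(s) of x with (z - 9)
  => ( z - 9 ) >= 14
stmt 2: z := y - y  -- replace 1 occurrence(s) of z with (y - y)
  => ( ( y - y ) - 9 ) >= 14
stmt 1: x := z - x  -- replace 0 occurrence(s) of x with (z - x)
  => ( ( y - y ) - 9 ) >= 14

Answer: ( ( y - y ) - 9 ) >= 14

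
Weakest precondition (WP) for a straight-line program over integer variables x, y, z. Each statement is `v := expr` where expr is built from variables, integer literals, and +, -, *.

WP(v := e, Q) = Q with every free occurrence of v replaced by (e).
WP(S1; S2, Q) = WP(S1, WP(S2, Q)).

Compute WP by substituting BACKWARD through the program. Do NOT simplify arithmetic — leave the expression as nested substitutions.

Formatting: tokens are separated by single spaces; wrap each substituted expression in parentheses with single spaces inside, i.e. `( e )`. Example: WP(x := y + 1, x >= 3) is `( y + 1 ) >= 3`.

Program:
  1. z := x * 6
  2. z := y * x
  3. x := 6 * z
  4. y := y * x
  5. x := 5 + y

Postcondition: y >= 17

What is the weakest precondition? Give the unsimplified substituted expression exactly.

Answer: ( y * ( 6 * ( y * x ) ) ) >= 17

Derivation:
post: y >= 17
stmt 5: x := 5 + y  -- replace 0 occurrence(s) of x with (5 + y)
  => y >= 17
stmt 4: y := y * x  -- replace 1 occurrence(s) of y with (y * x)
  => ( y * x ) >= 17
stmt 3: x := 6 * z  -- replace 1 occurrence(s) of x with (6 * z)
  => ( y * ( 6 * z ) ) >= 17
stmt 2: z := y * x  -- replace 1 occurrence(s) of z with (y * x)
  => ( y * ( 6 * ( y * x ) ) ) >= 17
stmt 1: z := x * 6  -- replace 0 occurrence(s) of z with (x * 6)
  => ( y * ( 6 * ( y * x ) ) ) >= 17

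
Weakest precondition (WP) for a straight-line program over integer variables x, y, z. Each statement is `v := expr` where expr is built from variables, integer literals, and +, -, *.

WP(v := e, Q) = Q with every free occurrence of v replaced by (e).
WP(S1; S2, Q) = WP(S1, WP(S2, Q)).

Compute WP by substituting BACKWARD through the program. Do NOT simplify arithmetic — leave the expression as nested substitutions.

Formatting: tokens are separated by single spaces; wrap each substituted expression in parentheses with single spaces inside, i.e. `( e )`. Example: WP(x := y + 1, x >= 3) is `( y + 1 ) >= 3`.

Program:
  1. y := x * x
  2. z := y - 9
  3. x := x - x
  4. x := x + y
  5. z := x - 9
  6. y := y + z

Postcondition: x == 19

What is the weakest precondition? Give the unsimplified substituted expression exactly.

Answer: ( ( x - x ) + ( x * x ) ) == 19

Derivation:
post: x == 19
stmt 6: y := y + z  -- replace 0 occurrence(s) of y with (y + z)
  => x == 19
stmt 5: z := x - 9  -- replace 0 occurrence(s) of z with (x - 9)
  => x == 19
stmt 4: x := x + y  -- replace 1 occurrence(s) of x with (x + y)
  => ( x + y ) == 19
stmt 3: x := x - x  -- replace 1 occurrence(s) of x with (x - x)
  => ( ( x - x ) + y ) == 19
stmt 2: z := y - 9  -- replace 0 occurrence(s) of z with (y - 9)
  => ( ( x - x ) + y ) == 19
stmt 1: y := x * x  -- replace 1 occurrence(s) of y with (x * x)
  => ( ( x - x ) + ( x * x ) ) == 19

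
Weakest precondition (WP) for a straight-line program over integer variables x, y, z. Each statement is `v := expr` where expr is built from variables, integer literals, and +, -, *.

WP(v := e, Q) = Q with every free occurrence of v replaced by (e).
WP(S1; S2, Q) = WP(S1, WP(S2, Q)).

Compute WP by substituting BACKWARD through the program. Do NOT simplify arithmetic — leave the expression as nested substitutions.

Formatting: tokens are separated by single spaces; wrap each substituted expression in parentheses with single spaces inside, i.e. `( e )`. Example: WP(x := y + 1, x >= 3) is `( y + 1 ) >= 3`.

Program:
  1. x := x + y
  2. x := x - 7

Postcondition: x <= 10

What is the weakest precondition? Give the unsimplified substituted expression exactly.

post: x <= 10
stmt 2: x := x - 7  -- replace 1 occurrence(s) of x with (x - 7)
  => ( x - 7 ) <= 10
stmt 1: x := x + y  -- replace 1 occurrence(s) of x with (x + y)
  => ( ( x + y ) - 7 ) <= 10

Answer: ( ( x + y ) - 7 ) <= 10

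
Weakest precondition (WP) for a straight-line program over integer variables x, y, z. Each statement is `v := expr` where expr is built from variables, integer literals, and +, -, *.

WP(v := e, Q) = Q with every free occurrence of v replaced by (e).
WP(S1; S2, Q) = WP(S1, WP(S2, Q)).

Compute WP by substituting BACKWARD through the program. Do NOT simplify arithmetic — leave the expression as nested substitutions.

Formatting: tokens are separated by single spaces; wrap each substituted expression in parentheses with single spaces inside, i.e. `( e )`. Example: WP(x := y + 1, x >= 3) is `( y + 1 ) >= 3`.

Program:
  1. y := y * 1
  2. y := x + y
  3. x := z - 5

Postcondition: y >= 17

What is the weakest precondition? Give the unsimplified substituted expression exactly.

Answer: ( x + ( y * 1 ) ) >= 17

Derivation:
post: y >= 17
stmt 3: x := z - 5  -- replace 0 occurrence(s) of x with (z - 5)
  => y >= 17
stmt 2: y := x + y  -- replace 1 occurrence(s) of y with (x + y)
  => ( x + y ) >= 17
stmt 1: y := y * 1  -- replace 1 occurrence(s) of y with (y * 1)
  => ( x + ( y * 1 ) ) >= 17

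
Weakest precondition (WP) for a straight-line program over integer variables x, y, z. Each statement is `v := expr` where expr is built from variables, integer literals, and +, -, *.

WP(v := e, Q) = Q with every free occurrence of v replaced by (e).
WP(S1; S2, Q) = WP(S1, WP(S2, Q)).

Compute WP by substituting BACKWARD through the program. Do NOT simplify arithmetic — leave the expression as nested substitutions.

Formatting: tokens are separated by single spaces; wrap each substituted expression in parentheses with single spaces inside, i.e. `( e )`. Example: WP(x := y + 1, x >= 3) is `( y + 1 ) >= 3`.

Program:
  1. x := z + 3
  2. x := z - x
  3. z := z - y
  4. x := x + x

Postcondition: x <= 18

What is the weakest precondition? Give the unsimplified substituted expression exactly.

Answer: ( ( z - ( z + 3 ) ) + ( z - ( z + 3 ) ) ) <= 18

Derivation:
post: x <= 18
stmt 4: x := x + x  -- replace 1 occurrence(s) of x with (x + x)
  => ( x + x ) <= 18
stmt 3: z := z - y  -- replace 0 occurrence(s) of z with (z - y)
  => ( x + x ) <= 18
stmt 2: x := z - x  -- replace 2 occurrence(s) of x with (z - x)
  => ( ( z - x ) + ( z - x ) ) <= 18
stmt 1: x := z + 3  -- replace 2 occurrence(s) of x with (z + 3)
  => ( ( z - ( z + 3 ) ) + ( z - ( z + 3 ) ) ) <= 18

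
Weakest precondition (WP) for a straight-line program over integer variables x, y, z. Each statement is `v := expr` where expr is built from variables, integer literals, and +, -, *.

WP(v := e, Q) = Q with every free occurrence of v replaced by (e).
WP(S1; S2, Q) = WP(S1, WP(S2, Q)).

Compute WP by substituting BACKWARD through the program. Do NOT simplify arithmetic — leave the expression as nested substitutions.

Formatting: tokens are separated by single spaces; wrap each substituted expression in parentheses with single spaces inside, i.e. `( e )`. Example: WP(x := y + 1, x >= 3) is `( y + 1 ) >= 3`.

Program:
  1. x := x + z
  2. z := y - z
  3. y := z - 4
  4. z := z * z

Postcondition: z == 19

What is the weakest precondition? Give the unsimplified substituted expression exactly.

Answer: ( ( y - z ) * ( y - z ) ) == 19

Derivation:
post: z == 19
stmt 4: z := z * z  -- replace 1 occurrence(s) of z with (z * z)
  => ( z * z ) == 19
stmt 3: y := z - 4  -- replace 0 occurrence(s) of y with (z - 4)
  => ( z * z ) == 19
stmt 2: z := y - z  -- replace 2 occurrence(s) of z with (y - z)
  => ( ( y - z ) * ( y - z ) ) == 19
stmt 1: x := x + z  -- replace 0 occurrence(s) of x with (x + z)
  => ( ( y - z ) * ( y - z ) ) == 19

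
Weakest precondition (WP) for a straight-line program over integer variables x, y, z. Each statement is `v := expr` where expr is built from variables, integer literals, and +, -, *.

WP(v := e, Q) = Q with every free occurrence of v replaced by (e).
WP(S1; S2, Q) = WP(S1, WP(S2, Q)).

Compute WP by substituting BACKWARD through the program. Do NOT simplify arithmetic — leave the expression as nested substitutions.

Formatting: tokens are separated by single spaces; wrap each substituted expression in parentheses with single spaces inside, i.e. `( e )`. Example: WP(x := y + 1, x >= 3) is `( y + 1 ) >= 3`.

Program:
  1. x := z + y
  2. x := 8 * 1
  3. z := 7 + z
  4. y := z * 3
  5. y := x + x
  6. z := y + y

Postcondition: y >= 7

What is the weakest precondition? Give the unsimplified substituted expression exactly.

post: y >= 7
stmt 6: z := y + y  -- replace 0 occurrence(s) of z with (y + y)
  => y >= 7
stmt 5: y := x + x  -- replace 1 occurrence(s) of y with (x + x)
  => ( x + x ) >= 7
stmt 4: y := z * 3  -- replace 0 occurrence(s) of y with (z * 3)
  => ( x + x ) >= 7
stmt 3: z := 7 + z  -- replace 0 occurrence(s) of z with (7 + z)
  => ( x + x ) >= 7
stmt 2: x := 8 * 1  -- replace 2 occurrence(s) of x with (8 * 1)
  => ( ( 8 * 1 ) + ( 8 * 1 ) ) >= 7
stmt 1: x := z + y  -- replace 0 occurrence(s) of x with (z + y)
  => ( ( 8 * 1 ) + ( 8 * 1 ) ) >= 7

Answer: ( ( 8 * 1 ) + ( 8 * 1 ) ) >= 7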